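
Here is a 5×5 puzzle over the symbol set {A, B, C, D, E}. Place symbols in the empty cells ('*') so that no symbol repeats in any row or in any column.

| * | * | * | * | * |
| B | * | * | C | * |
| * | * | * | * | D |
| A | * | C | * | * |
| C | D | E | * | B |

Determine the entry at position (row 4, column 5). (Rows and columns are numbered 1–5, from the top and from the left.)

Cell (r3,c1): row 3 has {D}; column 1 has {A,B,C} → E.
Cell (r4,c5): row 4 has {A,C}; column 5 has {B,D} → E.

E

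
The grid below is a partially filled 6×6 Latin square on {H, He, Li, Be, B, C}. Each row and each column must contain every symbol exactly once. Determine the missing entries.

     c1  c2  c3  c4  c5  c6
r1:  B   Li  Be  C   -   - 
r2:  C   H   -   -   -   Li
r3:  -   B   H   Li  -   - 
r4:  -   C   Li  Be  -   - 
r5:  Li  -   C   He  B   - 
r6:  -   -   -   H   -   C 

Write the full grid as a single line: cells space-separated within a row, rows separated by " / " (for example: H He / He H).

At row 2, column 4: row 2 has {H,Li,C}; column 4 has {H,He,Li,Be,C}; that leaves B.
At row 5, column 2: row 5 has {He,Li,B,C}; column 2 has {H,Li,B,C}; that leaves Be.
At row 5, column 6: row 5 has {He,Li,Be,B,C}; column 6 has {Li,C}; that leaves H.
At row 6, column 2: row 6 has {H,C}; column 2 has {H,Li,Be,B,C}; that leaves He.
At row 6, column 3: row 6 has {H,He,C}; column 3 has {H,Li,Be,C}; that leaves B.
At row 1, column 6: row 1 has {Li,Be,B,C}; column 6 has {H,Li,C}; that leaves He.
At row 2, column 3: row 2 has {H,Li,B,C}; column 3 has {H,Li,Be,B,C}; that leaves He.
At row 2, column 5: row 2 has {H,He,Li,B,C}; column 5 has {B}; that leaves Be.
At row 3, column 6: row 3 has {H,Li,B}; column 6 has {H,He,Li,C}; that leaves Be.
At row 4, column 6: row 4 has {Li,Be,C}; column 6 has {H,He,Li,Be,C}; that leaves B.
At row 6, column 1: row 6 has {H,He,B,C}; column 1 has {Li,B,C}; that leaves Be.
At row 6, column 5: row 6 has {H,He,Be,B,C}; column 5 has {Be,B}; that leaves Li.
At row 1, column 5: row 1 has {He,Li,Be,B,C}; column 5 has {Li,Be,B}; that leaves H.
At row 3, column 1: row 3 has {H,Li,Be,B}; column 1 has {Li,Be,B,C}; that leaves He.
At row 3, column 5: row 3 has {H,He,Li,Be,B}; column 5 has {H,Li,Be,B}; that leaves C.
At row 4, column 1: row 4 has {Li,Be,B,C}; column 1 has {He,Li,Be,B,C}; that leaves H.
At row 4, column 5: row 4 has {H,Li,Be,B,C}; column 5 has {H,Li,Be,B,C}; that leaves He.

B Li Be C H He / C H He B Be Li / He B H Li C Be / H C Li Be He B / Li Be C He B H / Be He B H Li C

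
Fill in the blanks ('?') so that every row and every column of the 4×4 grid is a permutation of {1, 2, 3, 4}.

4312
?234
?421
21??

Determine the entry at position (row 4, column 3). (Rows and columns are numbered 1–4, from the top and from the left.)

4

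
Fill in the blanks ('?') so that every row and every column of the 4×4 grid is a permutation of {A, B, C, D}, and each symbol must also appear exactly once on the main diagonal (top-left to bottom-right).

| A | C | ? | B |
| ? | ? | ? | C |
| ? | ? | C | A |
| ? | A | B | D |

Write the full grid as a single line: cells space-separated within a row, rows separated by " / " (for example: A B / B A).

A C D B / D B A C / B D C A / C A B D

(r1,c3): row 1 has {A,B,C}; column 3 has {B,C}, so it must be D.
(r2,c2): row 2 has {C}; column 2 has {A,C}; the diagonal has {A,C,D}, so it must be B.
(r2,c3): row 2 has {B,C}; column 3 has {B,C,D}, so it must be A.
(r3,c2): row 3 has {A,C}; column 2 has {A,B,C}, so it must be D.
(r4,c1): row 4 has {A,B,D}; column 1 has {A}, so it must be C.
(r2,c1): row 2 has {A,B,C}; column 1 has {A,C}, so it must be D.
(r3,c1): row 3 has {A,C,D}; column 1 has {A,C,D}, so it must be B.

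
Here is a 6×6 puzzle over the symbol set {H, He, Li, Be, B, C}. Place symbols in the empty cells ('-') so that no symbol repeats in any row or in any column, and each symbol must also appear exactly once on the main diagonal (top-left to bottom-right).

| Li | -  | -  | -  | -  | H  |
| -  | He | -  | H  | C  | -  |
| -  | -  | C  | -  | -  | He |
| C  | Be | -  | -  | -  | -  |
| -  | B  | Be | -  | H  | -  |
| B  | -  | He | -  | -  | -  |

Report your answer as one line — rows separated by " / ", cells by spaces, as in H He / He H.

Li C B He Be H / Be He Li H C B / H Li C Be B He / C Be H B He Li / He B Be Li H C / B H He C Li Be

At row 1, column 2: row 1 has {H,Li}; column 2 has {He,Be,B}; that leaves C.
At row 1, column 3: row 1 has {H,Li,C}; column 3 has {He,Be,C}; that leaves B.
At row 2, column 1: row 2 has {H,He,C}; column 1 has {Li,B,C}; that leaves Be.
At row 2, column 3: row 2 has {H,He,Be,C}; column 3 has {He,Be,B,C}; that leaves Li.
At row 2, column 6: row 2 has {H,He,Li,Be,C}; column 6 has {H,He}; that leaves B.
At row 3, column 1: row 3 has {He,C}; column 1 has {Li,Be,B,C}; that leaves H.
At row 3, column 2: row 3 has {H,He,C}; column 2 has {He,Be,B,C}; that leaves Li.
At row 4, column 3: row 4 has {Be,C}; column 3 has {He,Li,Be,B,C}; that leaves H.
At row 4, column 4: row 4 has {H,Be,C}; column 4 has {H}; the diagonal has {H,He,Li,C}; that leaves B.
At row 4, column 6: row 4 has {H,Be,B,C}; column 6 has {H,He,B}; that leaves Li.
At row 5, column 1: row 5 has {H,Be,B}; column 1 has {H,Li,Be,B,C}; that leaves He.
At row 5, column 6: row 5 has {H,He,Be,B}; column 6 has {H,He,Li,B}; that leaves C.
At row 6, column 2: row 6 has {He,B}; column 2 has {He,Li,Be,B,C}; that leaves H.
At row 6, column 6: row 6 has {H,He,B}; column 6 has {H,He,Li,B,C}; the diagonal has {H,He,Li,B,C}; that leaves Be.
At row 3, column 4: row 3 has {H,He,Li,C}; column 4 has {H,B}; that leaves Be.
At row 3, column 5: row 3 has {H,He,Li,Be,C}; column 5 has {H,C}; that leaves B.
At row 4, column 5: row 4 has {H,Li,Be,B,C}; column 5 has {H,B,C}; that leaves He.
At row 5, column 4: row 5 has {H,He,Be,B,C}; column 4 has {H,Be,B}; that leaves Li.
At row 6, column 4: row 6 has {H,He,Be,B}; column 4 has {H,Li,Be,B}; that leaves C.
At row 6, column 5: row 6 has {H,He,Be,B,C}; column 5 has {H,He,B,C}; that leaves Li.
At row 1, column 4: row 1 has {H,Li,B,C}; column 4 has {H,Li,Be,B,C}; that leaves He.
At row 1, column 5: row 1 has {H,He,Li,B,C}; column 5 has {H,He,Li,B,C}; that leaves Be.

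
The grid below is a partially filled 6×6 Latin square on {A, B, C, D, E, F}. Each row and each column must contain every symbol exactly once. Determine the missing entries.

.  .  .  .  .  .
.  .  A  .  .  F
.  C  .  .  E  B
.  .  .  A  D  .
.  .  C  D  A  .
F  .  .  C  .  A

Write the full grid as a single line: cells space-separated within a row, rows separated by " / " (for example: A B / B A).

C A B E F D / D E A B C F / A C D F E B / E B F A D C / B F C D A E / F D E C B A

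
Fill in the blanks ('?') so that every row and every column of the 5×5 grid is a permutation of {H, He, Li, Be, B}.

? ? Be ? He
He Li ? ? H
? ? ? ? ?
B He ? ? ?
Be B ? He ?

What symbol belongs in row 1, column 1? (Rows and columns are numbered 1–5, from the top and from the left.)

Li

Cell (r1,c2): row 1 has {He,Be}; column 2 has {He,Li,B} → H.
Cell (r2,c3): row 2 has {H,He,Li}; column 3 has {Be} → B.
Cell (r2,c4): row 2 has {H,He,Li,B}; column 4 has {He} → Be.
Cell (r3,c2): row 3 is empty so far; column 2 has {H,He,Li,B} → Be.
Cell (r5,c5): row 5 has {He,Be,B}; column 5 has {H,He} → Li.
Cell (r1,c1): row 1 has {H,He,Be}; column 1 has {He,Be,B} → Li.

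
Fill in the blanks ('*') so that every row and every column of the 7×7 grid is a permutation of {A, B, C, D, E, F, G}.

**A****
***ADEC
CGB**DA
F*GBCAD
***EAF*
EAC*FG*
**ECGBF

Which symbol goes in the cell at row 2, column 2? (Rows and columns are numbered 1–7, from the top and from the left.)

B

row 1 has {A}; column 6 has {A,B,D,E,F,G} — only C is left for (r1,c6).
row 2 has {A,C,D,E}; column 3 has {A,B,C,E,G} — only F is left for (r2,c3).
row 3 has {A,B,C,D,G}; column 4 has {A,B,C,E} — only F is left for (r3,c4).
row 3 has {A,B,C,D,F,G}; column 5 has {A,C,D,F,G} — only E is left for (r3,c5).
row 4 has {A,B,C,D,F,G}; column 2 has {A,G} — only E is left for (r4,c2).
row 5 has {A,E,F}; column 3 has {A,B,C,E,F,G} — only D is left for (r5,c3).
row 6 has {A,C,E,F,G}; column 4 has {A,B,C,E,F} — only D is left for (r6,c4).
row 6 has {A,C,D,E,F,G}; column 7 has {A,C,D,F} — only B is left for (r6,c7).
row 7 has {B,C,E,F,G}; column 2 has {A,E,G} — only D is left for (r7,c2).
row 1 has {A,C}; column 4 has {A,B,C,D,E,F} — only G is left for (r1,c4).
row 1 has {A,C,G}; column 5 has {A,C,D,E,F,G} — only B is left for (r1,c5).
row 1 has {A,B,C,G}; column 7 has {A,B,C,D,F} — only E is left for (r1,c7).
row 2 has {A,C,D,E,F}; column 2 has {A,D,E,G} — only B is left for (r2,c2).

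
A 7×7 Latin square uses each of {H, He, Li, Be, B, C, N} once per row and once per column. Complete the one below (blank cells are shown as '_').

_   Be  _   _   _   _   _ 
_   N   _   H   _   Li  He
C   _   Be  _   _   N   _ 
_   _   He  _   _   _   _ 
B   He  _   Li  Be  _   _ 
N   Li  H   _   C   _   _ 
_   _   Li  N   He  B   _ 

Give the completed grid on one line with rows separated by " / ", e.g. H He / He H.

He Be B C Li H N / Be N C H B Li He / C B Be He H N Li / Li H He B N Be C / B He N Li Be C H / N Li H Be C He B / H C Li N He B Be

(r2,c1) = Be
(r2,c5) = B
(r7,c1) = H
(r7,c2) = C
(r7,c7) = Be
(r2,c3) = C
(r4,c1) = Li
(r5,c3) = N
(r6,c7) = B
(r1,c1) = He
(r1,c3) = B
(r1,c4) = C
(r1,c6) = H
(r5,c6) = C
(r5,c7) = H
(r3,c7) = Li
(r4,c6) = Be
(r6,c6) = He
(r1,c7) = N
(r3,c5) = H
(r4,c4) = B
(r4,c5) = N
(r4,c7) = C
(r6,c4) = Be
(r1,c5) = Li
(r3,c2) = B
(r3,c4) = He
(r4,c2) = H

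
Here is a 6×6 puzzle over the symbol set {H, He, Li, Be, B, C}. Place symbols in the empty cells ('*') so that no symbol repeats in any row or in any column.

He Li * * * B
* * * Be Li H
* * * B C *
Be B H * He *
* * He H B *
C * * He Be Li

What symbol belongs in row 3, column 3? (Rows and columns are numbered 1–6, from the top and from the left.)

At row 1, column 4: row 1 has {He,Li,B}; column 4 has {H,He,Be,B}; that leaves C.
At row 1, column 5: row 1 has {He,Li,B,C}; column 5 has {He,Li,Be,B,C}; that leaves H.
At row 2, column 1: row 2 has {H,Li,Be}; column 1 has {He,Be,C}; that leaves B.
At row 2, column 3: row 2 has {H,Li,Be,B}; column 3 has {H,He}; that leaves C.
At row 4, column 4: row 4 has {H,He,Be,B}; column 4 has {H,He,Be,B,C}; that leaves Li.
At row 4, column 6: row 4 has {H,He,Li,Be,B}; column 6 has {H,Li,B}; that leaves C.
At row 5, column 1: row 5 has {H,He,B}; column 1 has {He,Be,B,C}; that leaves Li.
At row 5, column 6: row 5 has {H,He,Li,B}; column 6 has {H,Li,B,C}; that leaves Be.
At row 6, column 2: row 6 has {He,Li,Be,C}; column 2 has {Li,B}; that leaves H.
At row 6, column 3: row 6 has {H,He,Li,Be,C}; column 3 has {H,He,C}; that leaves B.
At row 1, column 3: row 1 has {H,He,Li,B,C}; column 3 has {H,He,B,C}; that leaves Be.
At row 2, column 2: row 2 has {H,Li,Be,B,C}; column 2 has {H,Li,B}; that leaves He.
At row 3, column 1: row 3 has {B,C}; column 1 has {He,Li,Be,B,C}; that leaves H.
At row 3, column 2: row 3 has {H,B,C}; column 2 has {H,He,Li,B}; that leaves Be.
At row 3, column 3: row 3 has {H,Be,B,C}; column 3 has {H,He,Be,B,C}; that leaves Li.

Li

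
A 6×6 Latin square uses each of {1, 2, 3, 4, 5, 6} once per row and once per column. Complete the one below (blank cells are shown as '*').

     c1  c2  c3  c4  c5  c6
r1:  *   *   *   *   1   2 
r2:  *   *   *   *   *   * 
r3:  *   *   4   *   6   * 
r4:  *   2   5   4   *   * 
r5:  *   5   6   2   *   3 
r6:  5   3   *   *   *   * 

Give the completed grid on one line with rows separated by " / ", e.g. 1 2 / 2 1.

4 6 3 5 1 2 / 3 4 2 1 5 6 / 2 1 4 3 6 5 / 6 2 5 4 3 1 / 1 5 6 2 4 3 / 5 3 1 6 2 4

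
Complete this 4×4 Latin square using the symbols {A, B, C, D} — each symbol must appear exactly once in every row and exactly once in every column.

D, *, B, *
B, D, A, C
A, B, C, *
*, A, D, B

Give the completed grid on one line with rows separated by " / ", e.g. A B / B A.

(r1,c2) = C
(r1,c4) = A
(r3,c4) = D
(r4,c1) = C

D C B A / B D A C / A B C D / C A D B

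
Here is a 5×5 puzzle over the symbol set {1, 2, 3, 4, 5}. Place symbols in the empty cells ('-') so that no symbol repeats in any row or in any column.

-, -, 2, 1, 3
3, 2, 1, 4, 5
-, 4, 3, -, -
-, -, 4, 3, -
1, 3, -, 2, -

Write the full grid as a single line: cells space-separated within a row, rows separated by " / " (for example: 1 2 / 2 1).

Cell (r1,c2): row 1 has {1,2,3}; column 2 has {2,3,4} → 5.
Cell (r3,c4): row 3 has {3,4}; column 4 has {1,2,3,4} → 5.
Cell (r4,c2): row 4 has {3,4}; column 2 has {2,3,4,5} → 1.
Cell (r4,c5): row 4 has {1,3,4}; column 5 has {3,5} → 2.
Cell (r5,c3): row 5 has {1,2,3}; column 3 has {1,2,3,4} → 5.
Cell (r5,c5): row 5 has {1,2,3,5}; column 5 has {2,3,5} → 4.
Cell (r1,c1): row 1 has {1,2,3,5}; column 1 has {1,3} → 4.
Cell (r3,c1): row 3 has {3,4,5}; column 1 has {1,3,4} → 2.
Cell (r3,c5): row 3 has {2,3,4,5}; column 5 has {2,3,4,5} → 1.
Cell (r4,c1): row 4 has {1,2,3,4}; column 1 has {1,2,3,4} → 5.

4 5 2 1 3 / 3 2 1 4 5 / 2 4 3 5 1 / 5 1 4 3 2 / 1 3 5 2 4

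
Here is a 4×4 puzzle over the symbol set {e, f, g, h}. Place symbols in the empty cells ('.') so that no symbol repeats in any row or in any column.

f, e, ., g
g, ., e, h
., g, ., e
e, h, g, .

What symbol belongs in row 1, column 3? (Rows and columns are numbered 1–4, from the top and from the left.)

(r1,c3) = h

h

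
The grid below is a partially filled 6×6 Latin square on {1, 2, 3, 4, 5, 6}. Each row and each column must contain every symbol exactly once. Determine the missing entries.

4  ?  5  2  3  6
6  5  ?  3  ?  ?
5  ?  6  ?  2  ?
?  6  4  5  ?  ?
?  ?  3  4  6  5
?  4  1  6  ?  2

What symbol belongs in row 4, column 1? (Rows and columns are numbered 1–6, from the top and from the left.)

(r1,c2) = 1
(r2,c3) = 2
(r3,c2) = 3
(r3,c4) = 1
(r3,c6) = 4
(r4,c5) = 1
(r4,c6) = 3
(r5,c2) = 2
(r6,c1) = 3
(r6,c5) = 5
(r2,c5) = 4
(r2,c6) = 1
(r4,c1) = 2

2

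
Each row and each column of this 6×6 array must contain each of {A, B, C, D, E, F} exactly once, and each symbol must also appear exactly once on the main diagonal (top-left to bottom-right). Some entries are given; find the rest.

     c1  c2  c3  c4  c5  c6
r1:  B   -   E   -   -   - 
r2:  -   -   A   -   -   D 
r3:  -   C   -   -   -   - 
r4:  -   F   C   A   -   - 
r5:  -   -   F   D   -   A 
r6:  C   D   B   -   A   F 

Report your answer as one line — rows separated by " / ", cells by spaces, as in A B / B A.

row 1 has {B,E}; column 2 has {C,D,F} — only A is left for (r1,c2).
row 1 has {A,B,E}; column 6 has {A,D,F} — only C is left for (r1,c6).
row 2 has {A,D}; column 2 has {A,C,D,F}; the diagonal has {A,B,F} — only E is left for (r2,c2).
row 3 has {C}; column 3 has {A,B,C,E,F}; the diagonal has {A,B,E,F} — only D is left for (r3,c3).
row 5 has {A,D,F}; column 1 has {B,C} — only E is left for (r5,c1).
row 5 has {A,D,E,F}; column 2 has {A,C,D,E,F} — only B is left for (r5,c2).
row 5 has {A,B,D,E,F}; column 5 has {A}; the diagonal has {A,B,D,E,F} — only C is left for (r5,c5).
row 6 has {A,B,C,D,F}; column 4 has {A,D} — only E is left for (r6,c4).
row 1 has {A,B,C,E}; column 4 has {A,D,E} — only F is left for (r1,c4).
row 1 has {A,B,C,E,F}; column 5 has {A,C} — only D is left for (r1,c5).
row 2 has {A,D,E}; column 1 has {B,C,E} — only F is left for (r2,c1).
row 2 has {A,D,E,F}; column 5 has {A,C,D} — only B is left for (r2,c5).
row 3 has {C,D}; column 1 has {B,C,E,F} — only A is left for (r3,c1).
row 3 has {A,C,D}; column 4 has {A,D,E,F} — only B is left for (r3,c4).
row 3 has {A,B,C,D}; column 6 has {A,C,D,F} — only E is left for (r3,c6).
row 4 has {A,C,F}; column 1 has {A,B,C,E,F} — only D is left for (r4,c1).
row 4 has {A,C,D,F}; column 5 has {A,B,C,D} — only E is left for (r4,c5).
row 4 has {A,C,D,E,F}; column 6 has {A,C,D,E,F} — only B is left for (r4,c6).
row 2 has {A,B,D,E,F}; column 4 has {A,B,D,E,F} — only C is left for (r2,c4).
row 3 has {A,B,C,D,E}; column 5 has {A,B,C,D,E} — only F is left for (r3,c5).

B A E F D C / F E A C B D / A C D B F E / D F C A E B / E B F D C A / C D B E A F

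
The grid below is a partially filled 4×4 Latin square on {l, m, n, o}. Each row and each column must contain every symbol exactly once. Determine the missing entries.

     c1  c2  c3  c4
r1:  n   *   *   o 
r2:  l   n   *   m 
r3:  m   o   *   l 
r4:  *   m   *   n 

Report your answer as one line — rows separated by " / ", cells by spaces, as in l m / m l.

n l m o / l n o m / m o n l / o m l n

(r1,c2) = l
(r1,c3) = m
(r2,c3) = o
(r3,c3) = n
(r4,c1) = o
(r4,c3) = l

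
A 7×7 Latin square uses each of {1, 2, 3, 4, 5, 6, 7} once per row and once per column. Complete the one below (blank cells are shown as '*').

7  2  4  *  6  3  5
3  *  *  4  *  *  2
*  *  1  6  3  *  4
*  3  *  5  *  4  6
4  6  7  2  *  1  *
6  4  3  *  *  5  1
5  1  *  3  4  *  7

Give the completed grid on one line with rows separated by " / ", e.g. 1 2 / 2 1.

7 2 4 1 6 3 5 / 3 7 5 4 1 6 2 / 2 5 1 6 3 7 4 / 1 3 2 5 7 4 6 / 4 6 7 2 5 1 3 / 6 4 3 7 2 5 1 / 5 1 6 3 4 2 7

(r1,c4) = 1
(r3,c1) = 2
(r3,c6) = 7
(r4,c1) = 1
(r4,c3) = 2
(r4,c5) = 7
(r5,c5) = 5
(r5,c7) = 3
(r6,c4) = 7
(r6,c5) = 2
(r7,c3) = 6
(r7,c6) = 2
(r2,c3) = 5
(r2,c5) = 1
(r2,c6) = 6
(r3,c2) = 5
(r2,c2) = 7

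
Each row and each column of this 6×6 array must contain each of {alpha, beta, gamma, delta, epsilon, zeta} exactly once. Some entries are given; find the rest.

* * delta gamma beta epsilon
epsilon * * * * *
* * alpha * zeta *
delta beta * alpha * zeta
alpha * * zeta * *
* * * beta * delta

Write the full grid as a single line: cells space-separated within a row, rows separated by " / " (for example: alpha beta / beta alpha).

zeta alpha delta gamma beta epsilon / epsilon zeta beta delta gamma alpha / beta delta alpha epsilon zeta gamma / delta beta gamma alpha epsilon zeta / alpha gamma epsilon zeta delta beta / gamma epsilon zeta beta alpha delta

(r1,c1): row 1 has {beta,gamma,delta,epsilon}; column 1 has {alpha,delta,epsilon}, so it must be zeta.
(r1,c2): row 1 has {beta,gamma,delta,epsilon,zeta}; column 2 has {beta}, so it must be alpha.
(r2,c4): row 2 has {epsilon}; column 4 has {alpha,beta,gamma,zeta}, so it must be delta.
(r3,c4): row 3 has {alpha,zeta}; column 4 has {alpha,beta,gamma,delta,zeta}, so it must be epsilon.
(r6,c1): row 6 has {beta,delta}; column 1 has {alpha,delta,epsilon,zeta}, so it must be gamma.
(r3,c1): row 3 has {alpha,epsilon,zeta}; column 1 has {alpha,gamma,delta,epsilon,zeta}, so it must be beta.
(r3,c6): row 3 has {alpha,beta,epsilon,zeta}; column 6 has {delta,epsilon,zeta}, so it must be gamma.
(r5,c6): row 5 has {alpha,zeta}; column 6 has {gamma,delta,epsilon,zeta}, so it must be beta.
(r2,c6): row 2 has {delta,epsilon}; column 6 has {beta,gamma,delta,epsilon,zeta}, so it must be alpha.
(r3,c2): row 3 has {alpha,beta,gamma,epsilon,zeta}; column 2 has {alpha,beta}, so it must be delta.
(r2,c5): row 2 has {alpha,delta,epsilon}; column 5 has {beta,zeta}, so it must be gamma.
(r4,c5): row 4 has {alpha,beta,delta,zeta}; column 5 has {beta,gamma,zeta}, so it must be epsilon.
(r5,c5): row 5 has {alpha,beta,zeta}; column 5 has {beta,gamma,epsilon,zeta}, so it must be delta.
(r6,c5): row 6 has {beta,gamma,delta}; column 5 has {beta,gamma,delta,epsilon,zeta}, so it must be alpha.
(r2,c2): row 2 has {alpha,gamma,delta,epsilon}; column 2 has {alpha,beta,delta}, so it must be zeta.
(r2,c3): row 2 has {alpha,gamma,delta,epsilon,zeta}; column 3 has {alpha,delta}, so it must be beta.
(r4,c3): row 4 has {alpha,beta,delta,epsilon,zeta}; column 3 has {alpha,beta,delta}, so it must be gamma.
(r5,c3): row 5 has {alpha,beta,delta,zeta}; column 3 has {alpha,beta,gamma,delta}, so it must be epsilon.
(r6,c2): row 6 has {alpha,beta,gamma,delta}; column 2 has {alpha,beta,delta,zeta}, so it must be epsilon.
(r6,c3): row 6 has {alpha,beta,gamma,delta,epsilon}; column 3 has {alpha,beta,gamma,delta,epsilon}, so it must be zeta.
(r5,c2): row 5 has {alpha,beta,delta,epsilon,zeta}; column 2 has {alpha,beta,delta,epsilon,zeta}, so it must be gamma.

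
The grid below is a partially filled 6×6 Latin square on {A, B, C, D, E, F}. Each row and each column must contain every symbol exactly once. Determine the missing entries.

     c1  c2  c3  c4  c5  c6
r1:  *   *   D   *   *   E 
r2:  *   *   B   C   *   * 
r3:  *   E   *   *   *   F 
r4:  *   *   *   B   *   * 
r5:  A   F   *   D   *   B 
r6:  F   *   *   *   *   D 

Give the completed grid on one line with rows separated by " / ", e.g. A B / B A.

C B D F A E / E D B C F A / B E C A D F / D A F B E C / A F E D C B / F C A E B D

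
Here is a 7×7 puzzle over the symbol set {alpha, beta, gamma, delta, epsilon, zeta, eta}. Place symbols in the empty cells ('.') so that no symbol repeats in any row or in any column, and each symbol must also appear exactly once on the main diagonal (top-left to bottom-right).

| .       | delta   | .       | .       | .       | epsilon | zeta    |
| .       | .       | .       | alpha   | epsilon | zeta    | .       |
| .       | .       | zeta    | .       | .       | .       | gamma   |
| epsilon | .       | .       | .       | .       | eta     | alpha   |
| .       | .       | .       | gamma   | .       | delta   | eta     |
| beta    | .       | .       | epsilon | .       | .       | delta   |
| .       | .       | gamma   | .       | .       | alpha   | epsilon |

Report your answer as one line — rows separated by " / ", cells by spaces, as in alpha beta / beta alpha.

alpha delta eta beta gamma epsilon zeta / gamma eta delta alpha epsilon zeta beta / delta epsilon zeta eta alpha beta gamma / epsilon gamma beta delta zeta eta alpha / zeta alpha epsilon gamma beta delta eta / beta zeta alpha epsilon eta gamma delta / eta beta gamma zeta delta alpha epsilon

(r2,c7) = beta
(r3,c6) = beta
(r6,c6) = gamma
(r2,c2) = eta
(r2,c3) = delta
(r4,c3) = beta
(r4,c4) = delta
(r1,c1) = alpha
(r1,c3) = eta
(r1,c4) = beta
(r1,c5) = gamma
(r2,c1) = gamma
(r3,c4) = eta
(r4,c5) = zeta
(r5,c1) = zeta
(r5,c5) = beta
(r6,c3) = alpha
(r6,c5) = eta
(r7,c4) = zeta
(r7,c5) = delta
(r3,c1) = delta
(r3,c5) = alpha
(r4,c2) = gamma
(r5,c3) = epsilon
(r6,c2) = zeta
(r7,c1) = eta
(r7,c2) = beta
(r3,c2) = epsilon
(r5,c2) = alpha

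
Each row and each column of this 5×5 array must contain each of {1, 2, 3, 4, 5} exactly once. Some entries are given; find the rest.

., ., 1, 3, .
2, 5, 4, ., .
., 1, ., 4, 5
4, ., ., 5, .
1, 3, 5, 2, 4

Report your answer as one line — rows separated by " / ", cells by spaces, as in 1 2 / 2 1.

5 4 1 3 2 / 2 5 4 1 3 / 3 1 2 4 5 / 4 2 3 5 1 / 1 3 5 2 4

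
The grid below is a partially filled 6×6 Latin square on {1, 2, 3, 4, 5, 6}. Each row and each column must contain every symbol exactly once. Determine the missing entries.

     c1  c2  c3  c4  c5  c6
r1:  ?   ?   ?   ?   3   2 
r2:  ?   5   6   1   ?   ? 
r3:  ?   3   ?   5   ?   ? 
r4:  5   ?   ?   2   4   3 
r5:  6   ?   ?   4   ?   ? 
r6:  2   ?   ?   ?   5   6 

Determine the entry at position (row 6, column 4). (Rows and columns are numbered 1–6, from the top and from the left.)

3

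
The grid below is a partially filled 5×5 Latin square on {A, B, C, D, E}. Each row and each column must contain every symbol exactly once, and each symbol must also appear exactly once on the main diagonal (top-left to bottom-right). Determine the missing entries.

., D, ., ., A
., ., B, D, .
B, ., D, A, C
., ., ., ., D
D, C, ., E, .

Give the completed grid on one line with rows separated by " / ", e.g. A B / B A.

E D C B A / C A B D E / B E D A C / A B E C D / D C A E B

At row 2, column 5: row 2 has {B,D}; column 5 has {A,C,D}; that leaves E.
At row 3, column 2: row 3 has {A,B,C,D}; column 2 has {C,D}; that leaves E.
At row 5, column 3: row 5 has {C,D,E}; column 3 has {B,D}; that leaves A.
At row 5, column 5: row 5 has {A,C,D,E}; column 5 has {A,C,D,E}; the diagonal has {D}; that leaves B.
At row 2, column 2: row 2 has {B,D,E}; column 2 has {C,D,E}; the diagonal has {B,D}; that leaves A.
At row 4, column 2: row 4 has {D}; column 2 has {A,C,D,E}; that leaves B.
At row 4, column 4: row 4 has {B,D}; column 4 has {A,D,E}; the diagonal has {A,B,D}; that leaves C.
At row 1, column 1: row 1 has {A,D}; column 1 has {B,D}; the diagonal has {A,B,C,D}; that leaves E.
At row 1, column 3: row 1 has {A,D,E}; column 3 has {A,B,D}; that leaves C.
At row 1, column 4: row 1 has {A,C,D,E}; column 4 has {A,C,D,E}; that leaves B.
At row 2, column 1: row 2 has {A,B,D,E}; column 1 has {B,D,E}; that leaves C.
At row 4, column 1: row 4 has {B,C,D}; column 1 has {B,C,D,E}; that leaves A.
At row 4, column 3: row 4 has {A,B,C,D}; column 3 has {A,B,C,D}; that leaves E.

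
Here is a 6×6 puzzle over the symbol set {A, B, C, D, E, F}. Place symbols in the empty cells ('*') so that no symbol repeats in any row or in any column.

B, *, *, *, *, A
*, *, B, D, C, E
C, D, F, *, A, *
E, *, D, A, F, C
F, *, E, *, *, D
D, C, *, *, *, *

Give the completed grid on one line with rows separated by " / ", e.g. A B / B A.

B E C F D A / A F B D C E / C D F E A B / E B D A F C / F A E C B D / D C A B E F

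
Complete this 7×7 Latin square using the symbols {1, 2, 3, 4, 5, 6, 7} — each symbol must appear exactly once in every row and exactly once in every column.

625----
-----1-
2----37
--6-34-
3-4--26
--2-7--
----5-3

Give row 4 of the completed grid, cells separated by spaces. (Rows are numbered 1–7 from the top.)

5 7 6 1 3 4 2

(r1,c6) = 7
(r3,c3) = 1
(r5,c5) = 1
(r7,c3) = 7
(r7,c6) = 6
(r1,c5) = 4
(r1,c7) = 1
(r2,c3) = 3
(r3,c5) = 6
(r6,c6) = 5
(r6,c7) = 4
(r1,c4) = 3
(r2,c5) = 2
(r2,c7) = 5
(r4,c7) = 2
(r6,c1) = 1
(r6,c4) = 6
(r7,c1) = 4
(r7,c2) = 1
(r7,c4) = 2
(r2,c1) = 7
(r2,c4) = 4
(r3,c4) = 5
(r4,c1) = 5
(r4,c2) = 7
(r4,c4) = 1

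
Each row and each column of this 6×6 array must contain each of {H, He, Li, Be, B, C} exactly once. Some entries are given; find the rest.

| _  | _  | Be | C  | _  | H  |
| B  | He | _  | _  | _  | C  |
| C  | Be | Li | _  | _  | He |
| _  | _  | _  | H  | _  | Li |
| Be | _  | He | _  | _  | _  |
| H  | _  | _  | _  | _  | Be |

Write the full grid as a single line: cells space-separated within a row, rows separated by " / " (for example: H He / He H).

Li B Be C He H / B He H Be Li C / C Be Li B H He / He C B H Be Li / Be H He Li C B / H Li C He B Be

row 2 has {He,B,C}; column 3 has {He,Li,Be} — only H is left for (r2,c3).
row 3 has {He,Li,Be,C}; column 4 has {H,C} — only B is left for (r3,c4).
row 3 has {He,Li,Be,B,C}; column 5 is empty so far — only H is left for (r3,c5).
row 4 has {H,Li}; column 1 has {H,Be,B,C} — only He is left for (r4,c1).
row 5 has {He,Be}; column 4 has {H,B,C} — only Li is left for (r5,c4).
row 5 has {He,Li,Be}; column 6 has {H,He,Li,Be,C} — only B is left for (r5,c6).
row 6 has {H,Be}; column 4 has {H,Li,B,C} — only He is left for (r6,c4).
row 1 has {H,Be,C}; column 1 has {H,He,Be,B,C} — only Li is left for (r1,c1).
row 1 has {H,Li,Be,C}; column 2 has {He,Be} — only B is left for (r1,c2).
row 1 has {H,Li,Be,B,C}; column 5 has {H} — only He is left for (r1,c5).
row 2 has {H,He,B,C}; column 4 has {H,He,Li,B,C} — only Be is left for (r2,c4).
row 2 has {H,He,Be,B,C}; column 5 has {H,He} — only Li is left for (r2,c5).
row 4 has {H,He,Li}; column 2 has {He,Be,B} — only C is left for (r4,c2).
row 4 has {H,He,Li,C}; column 3 has {H,He,Li,Be} — only B is left for (r4,c3).
row 4 has {H,He,Li,B,C}; column 5 has {H,He,Li} — only Be is left for (r4,c5).
row 5 has {He,Li,Be,B}; column 2 has {He,Be,B,C} — only H is left for (r5,c2).
row 5 has {H,He,Li,Be,B}; column 5 has {H,He,Li,Be} — only C is left for (r5,c5).
row 6 has {H,He,Be}; column 2 has {H,He,Be,B,C} — only Li is left for (r6,c2).
row 6 has {H,He,Li,Be}; column 3 has {H,He,Li,Be,B} — only C is left for (r6,c3).
row 6 has {H,He,Li,Be,C}; column 5 has {H,He,Li,Be,C} — only B is left for (r6,c5).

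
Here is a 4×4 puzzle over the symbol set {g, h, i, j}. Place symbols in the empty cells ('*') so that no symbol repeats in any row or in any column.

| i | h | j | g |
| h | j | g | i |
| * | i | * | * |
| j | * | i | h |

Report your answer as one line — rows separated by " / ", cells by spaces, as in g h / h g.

i h j g / h j g i / g i h j / j g i h

(r3,c1) = g
(r3,c3) = h
(r3,c4) = j
(r4,c2) = g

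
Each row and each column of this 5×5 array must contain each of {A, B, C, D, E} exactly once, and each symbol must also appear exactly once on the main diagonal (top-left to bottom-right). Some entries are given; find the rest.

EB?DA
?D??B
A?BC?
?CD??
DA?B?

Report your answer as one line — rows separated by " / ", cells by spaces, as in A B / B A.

(r1,c3) = C
(r2,c1) = C
(r3,c2) = E
(r3,c5) = D
(r4,c1) = B
(r4,c4) = A
(r4,c5) = E
(r5,c3) = E
(r5,c5) = C
(r2,c3) = A
(r2,c4) = E

E B C D A / C D A E B / A E B C D / B C D A E / D A E B C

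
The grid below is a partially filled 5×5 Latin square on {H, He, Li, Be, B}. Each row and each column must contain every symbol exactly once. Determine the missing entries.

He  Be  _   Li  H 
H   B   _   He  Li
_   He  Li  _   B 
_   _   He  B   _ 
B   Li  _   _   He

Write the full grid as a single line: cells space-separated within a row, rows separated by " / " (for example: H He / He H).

(r1,c3): row 1 has {H,He,Li,Be}; column 3 has {He,Li}, so it must be B.
(r2,c3): row 2 has {H,He,Li,B}; column 3 has {He,Li,B}, so it must be Be.
(r3,c1): row 3 has {He,Li,B}; column 1 has {H,He,B}, so it must be Be.
(r3,c4): row 3 has {He,Li,Be,B}; column 4 has {He,Li,B}, so it must be H.
(r4,c1): row 4 has {He,B}; column 1 has {H,He,Be,B}, so it must be Li.
(r4,c2): row 4 has {He,Li,B}; column 2 has {He,Li,Be,B}, so it must be H.
(r4,c5): row 4 has {H,He,Li,B}; column 5 has {H,He,Li,B}, so it must be Be.
(r5,c3): row 5 has {He,Li,B}; column 3 has {He,Li,Be,B}, so it must be H.
(r5,c4): row 5 has {H,He,Li,B}; column 4 has {H,He,Li,B}, so it must be Be.

He Be B Li H / H B Be He Li / Be He Li H B / Li H He B Be / B Li H Be He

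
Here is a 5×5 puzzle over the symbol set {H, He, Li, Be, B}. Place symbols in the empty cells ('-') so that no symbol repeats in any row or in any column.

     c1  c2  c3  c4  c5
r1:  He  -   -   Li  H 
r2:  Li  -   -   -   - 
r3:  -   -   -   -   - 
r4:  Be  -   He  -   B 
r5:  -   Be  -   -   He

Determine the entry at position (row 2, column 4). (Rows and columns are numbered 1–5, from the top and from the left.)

At row 1, column 2: row 1 has {H,He,Li}; column 2 has {Be}; that leaves B.
At row 1, column 3: row 1 has {H,He,Li,B}; column 3 has {He}; that leaves Be.
At row 2, column 5: row 2 has {Li}; column 5 has {H,He,B}; that leaves Be.
At row 3, column 5: row 3 is empty so far; column 5 has {H,He,Be,B}; that leaves Li.
At row 4, column 4: row 4 has {He,Be,B}; column 4 has {Li}; that leaves H.
At row 5, column 4: row 5 has {He,Be}; column 4 has {H,Li}; that leaves B.
At row 2, column 4: row 2 has {Li,Be}; column 4 has {H,Li,B}; that leaves He.

He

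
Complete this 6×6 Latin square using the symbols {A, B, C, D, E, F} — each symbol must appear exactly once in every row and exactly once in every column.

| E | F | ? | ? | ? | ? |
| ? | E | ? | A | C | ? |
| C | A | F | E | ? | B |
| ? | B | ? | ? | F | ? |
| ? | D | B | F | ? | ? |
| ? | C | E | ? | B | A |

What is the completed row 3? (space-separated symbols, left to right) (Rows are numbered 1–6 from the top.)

C A F E D B

(r2,c3) = D
(r2,c6) = F
(r3,c5) = D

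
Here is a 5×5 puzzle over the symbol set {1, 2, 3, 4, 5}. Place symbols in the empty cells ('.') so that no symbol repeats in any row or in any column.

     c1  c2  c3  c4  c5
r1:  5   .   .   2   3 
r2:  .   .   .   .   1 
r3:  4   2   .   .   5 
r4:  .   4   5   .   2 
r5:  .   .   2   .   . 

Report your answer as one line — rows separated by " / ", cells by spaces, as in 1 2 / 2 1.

(r1,c2): row 1 has {2,3,5}; column 2 has {2,4}, so it must be 1.
(r1,c3): row 1 has {1,2,3,5}; column 3 has {2,5}, so it must be 4.
(r2,c3): row 2 has {1}; column 3 has {2,4,5}, so it must be 3.
(r3,c3): row 3 has {2,4,5}; column 3 has {2,3,4,5}, so it must be 1.
(r3,c4): row 3 has {1,2,4,5}; column 4 has {2}, so it must be 3.
(r4,c4): row 4 has {2,4,5}; column 4 has {2,3}, so it must be 1.
(r5,c5): row 5 has {2}; column 5 has {1,2,3,5}, so it must be 4.
(r2,c1): row 2 has {1,3}; column 1 has {4,5}, so it must be 2.
(r2,c2): row 2 has {1,2,3}; column 2 has {1,2,4}, so it must be 5.
(r2,c4): row 2 has {1,2,3,5}; column 4 has {1,2,3}, so it must be 4.
(r4,c1): row 4 has {1,2,4,5}; column 1 has {2,4,5}, so it must be 3.
(r5,c1): row 5 has {2,4}; column 1 has {2,3,4,5}, so it must be 1.
(r5,c2): row 5 has {1,2,4}; column 2 has {1,2,4,5}, so it must be 3.
(r5,c4): row 5 has {1,2,3,4}; column 4 has {1,2,3,4}, so it must be 5.

5 1 4 2 3 / 2 5 3 4 1 / 4 2 1 3 5 / 3 4 5 1 2 / 1 3 2 5 4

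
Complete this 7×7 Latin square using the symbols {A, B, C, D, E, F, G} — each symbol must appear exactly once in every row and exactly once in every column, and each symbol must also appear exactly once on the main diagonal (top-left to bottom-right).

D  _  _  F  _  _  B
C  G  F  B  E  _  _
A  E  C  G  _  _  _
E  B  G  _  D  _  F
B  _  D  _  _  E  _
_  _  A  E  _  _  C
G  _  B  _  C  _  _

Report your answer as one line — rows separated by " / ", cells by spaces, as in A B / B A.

D C E F A G B / C G F B E D A / A E C G B F D / E B G A D C F / B A D C F E G / F D A E G B C / G F B D C A E

Cell (r1,c3): row 1 has {B,D,F}; column 3 has {A,B,C,D,F,G} → E.
Cell (r3,c7): row 3 has {A,C,E,G}; column 7 has {B,C,F} → D.
Cell (r4,c4): row 4 has {B,D,E,F,G}; column 4 has {B,E,F,G}; the diagonal has {C,D,G} → A.
Cell (r4,c6): row 4 has {A,B,D,E,F,G}; column 6 has {E} → C.
Cell (r5,c4): row 5 has {B,D,E}; column 4 has {A,B,E,F,G} → C.
Cell (r5,c5): row 5 has {B,C,D,E}; column 5 has {C,D,E}; the diagonal has {A,C,D,G} → F.
Cell (r6,c1): row 6 has {A,C,E}; column 1 has {A,B,C,D,E,G} → F.
Cell (r6,c2): row 6 has {A,C,E,F}; column 2 has {B,E,G} → D.
Cell (r6,c6): row 6 has {A,C,D,E,F}; column 6 has {C,E}; the diagonal has {A,C,D,F,G} → B.
Cell (r7,c4): row 7 has {B,C,G}; column 4 has {A,B,C,E,F,G} → D.
Cell (r7,c7): row 7 has {B,C,D,G}; column 7 has {B,C,D,F}; the diagonal has {A,B,C,D,F,G} → E.
Cell (r2,c7): row 2 has {B,C,E,F,G}; column 7 has {B,C,D,E,F} → A.
Cell (r3,c5): row 3 has {A,C,D,E,G}; column 5 has {C,D,E,F} → B.
Cell (r3,c6): row 3 has {A,B,C,D,E,G}; column 6 has {B,C,E} → F.
Cell (r5,c2): row 5 has {B,C,D,E,F}; column 2 has {B,D,E,G} → A.
Cell (r5,c7): row 5 has {A,B,C,D,E,F}; column 7 has {A,B,C,D,E,F} → G.
Cell (r6,c5): row 6 has {A,B,C,D,E,F}; column 5 has {B,C,D,E,F} → G.
Cell (r7,c2): row 7 has {B,C,D,E,G}; column 2 has {A,B,D,E,G} → F.
Cell (r7,c6): row 7 has {B,C,D,E,F,G}; column 6 has {B,C,E,F} → A.
Cell (r1,c2): row 1 has {B,D,E,F}; column 2 has {A,B,D,E,F,G} → C.
Cell (r1,c5): row 1 has {B,C,D,E,F}; column 5 has {B,C,D,E,F,G} → A.
Cell (r1,c6): row 1 has {A,B,C,D,E,F}; column 6 has {A,B,C,E,F} → G.
Cell (r2,c6): row 2 has {A,B,C,E,F,G}; column 6 has {A,B,C,E,F,G} → D.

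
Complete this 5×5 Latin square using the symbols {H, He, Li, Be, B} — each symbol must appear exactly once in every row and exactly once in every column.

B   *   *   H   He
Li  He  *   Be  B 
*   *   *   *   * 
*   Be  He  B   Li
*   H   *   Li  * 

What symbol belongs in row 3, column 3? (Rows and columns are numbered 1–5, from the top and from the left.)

Li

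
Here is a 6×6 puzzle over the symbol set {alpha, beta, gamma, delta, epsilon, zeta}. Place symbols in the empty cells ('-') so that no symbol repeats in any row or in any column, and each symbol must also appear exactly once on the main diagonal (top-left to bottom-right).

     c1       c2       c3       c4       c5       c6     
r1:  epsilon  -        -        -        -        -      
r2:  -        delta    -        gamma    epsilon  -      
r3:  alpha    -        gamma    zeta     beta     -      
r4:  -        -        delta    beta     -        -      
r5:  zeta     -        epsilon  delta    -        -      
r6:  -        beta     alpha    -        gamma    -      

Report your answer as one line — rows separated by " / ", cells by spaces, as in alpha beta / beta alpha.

epsilon zeta beta alpha delta gamma / beta delta zeta gamma epsilon alpha / alpha epsilon gamma zeta beta delta / gamma alpha delta beta zeta epsilon / zeta gamma epsilon delta alpha beta / delta beta alpha epsilon gamma zeta

Cell (r1,c4): row 1 has {epsilon}; column 4 has {beta,gamma,delta,zeta} → alpha.
Cell (r2,c1): row 2 has {gamma,delta,epsilon}; column 1 has {alpha,epsilon,zeta} → beta.
Cell (r2,c3): row 2 has {beta,gamma,delta,epsilon}; column 3 has {alpha,gamma,delta,epsilon} → zeta.
Cell (r2,c6): row 2 has {beta,gamma,delta,epsilon,zeta}; column 6 is empty so far → alpha.
Cell (r3,c2): row 3 has {alpha,beta,gamma,zeta}; column 2 has {beta,delta} → epsilon.
Cell (r3,c6): row 3 has {alpha,beta,gamma,epsilon,zeta}; column 6 has {alpha} → delta.
Cell (r4,c1): row 4 has {beta,delta}; column 1 has {alpha,beta,epsilon,zeta} → gamma.
Cell (r5,c5): row 5 has {delta,epsilon,zeta}; column 5 has {beta,gamma,epsilon}; the diagonal has {beta,gamma,delta,epsilon} → alpha.
Cell (r6,c1): row 6 has {alpha,beta,gamma}; column 1 has {alpha,beta,gamma,epsilon,zeta} → delta.
Cell (r6,c4): row 6 has {alpha,beta,gamma,delta}; column 4 has {alpha,beta,gamma,delta,zeta} → epsilon.
Cell (r6,c6): row 6 has {alpha,beta,gamma,delta,epsilon}; column 6 has {alpha,delta}; the diagonal has {alpha,beta,gamma,delta,epsilon} → zeta.
Cell (r1,c3): row 1 has {alpha,epsilon}; column 3 has {alpha,gamma,delta,epsilon,zeta} → beta.
Cell (r1,c6): row 1 has {alpha,beta,epsilon}; column 6 has {alpha,delta,zeta} → gamma.
Cell (r4,c5): row 4 has {beta,gamma,delta}; column 5 has {alpha,beta,gamma,epsilon} → zeta.
Cell (r4,c6): row 4 has {beta,gamma,delta,zeta}; column 6 has {alpha,gamma,delta,zeta} → epsilon.
Cell (r5,c2): row 5 has {alpha,delta,epsilon,zeta}; column 2 has {beta,delta,epsilon} → gamma.
Cell (r5,c6): row 5 has {alpha,gamma,delta,epsilon,zeta}; column 6 has {alpha,gamma,delta,epsilon,zeta} → beta.
Cell (r1,c2): row 1 has {alpha,beta,gamma,epsilon}; column 2 has {beta,gamma,delta,epsilon} → zeta.
Cell (r1,c5): row 1 has {alpha,beta,gamma,epsilon,zeta}; column 5 has {alpha,beta,gamma,epsilon,zeta} → delta.
Cell (r4,c2): row 4 has {beta,gamma,delta,epsilon,zeta}; column 2 has {beta,gamma,delta,epsilon,zeta} → alpha.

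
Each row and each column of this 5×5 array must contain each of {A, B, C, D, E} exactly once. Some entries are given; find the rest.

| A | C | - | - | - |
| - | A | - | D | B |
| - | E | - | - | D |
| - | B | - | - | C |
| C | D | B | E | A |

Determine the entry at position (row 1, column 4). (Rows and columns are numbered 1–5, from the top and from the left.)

At row 1, column 4: row 1 has {A,C}; column 4 has {D,E}; that leaves B.

B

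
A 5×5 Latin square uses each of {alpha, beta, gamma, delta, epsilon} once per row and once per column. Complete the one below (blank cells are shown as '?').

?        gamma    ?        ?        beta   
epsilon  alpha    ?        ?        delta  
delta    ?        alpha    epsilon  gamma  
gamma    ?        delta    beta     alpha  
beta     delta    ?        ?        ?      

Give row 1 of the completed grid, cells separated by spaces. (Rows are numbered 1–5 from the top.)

alpha gamma epsilon delta beta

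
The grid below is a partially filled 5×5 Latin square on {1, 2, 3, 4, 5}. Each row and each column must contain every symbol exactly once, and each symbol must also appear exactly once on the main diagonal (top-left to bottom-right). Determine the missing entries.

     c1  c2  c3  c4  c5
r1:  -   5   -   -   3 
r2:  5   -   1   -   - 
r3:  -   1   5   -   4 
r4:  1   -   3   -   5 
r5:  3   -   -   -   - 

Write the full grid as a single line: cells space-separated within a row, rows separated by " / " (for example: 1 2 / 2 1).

4 5 2 1 3 / 5 3 1 4 2 / 2 1 5 3 4 / 1 4 3 2 5 / 3 2 4 5 1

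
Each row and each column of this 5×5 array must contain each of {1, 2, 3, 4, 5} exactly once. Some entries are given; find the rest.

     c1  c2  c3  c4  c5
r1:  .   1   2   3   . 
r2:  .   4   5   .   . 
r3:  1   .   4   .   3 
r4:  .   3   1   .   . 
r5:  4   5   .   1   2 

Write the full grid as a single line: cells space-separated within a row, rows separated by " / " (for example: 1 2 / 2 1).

5 1 2 3 4 / 3 4 5 2 1 / 1 2 4 5 3 / 2 3 1 4 5 / 4 5 3 1 2

(r1,c1) = 5
(r1,c5) = 4
(r2,c4) = 2
(r2,c5) = 1
(r3,c2) = 2
(r3,c4) = 5
(r4,c1) = 2
(r4,c4) = 4
(r4,c5) = 5
(r5,c3) = 3
(r2,c1) = 3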